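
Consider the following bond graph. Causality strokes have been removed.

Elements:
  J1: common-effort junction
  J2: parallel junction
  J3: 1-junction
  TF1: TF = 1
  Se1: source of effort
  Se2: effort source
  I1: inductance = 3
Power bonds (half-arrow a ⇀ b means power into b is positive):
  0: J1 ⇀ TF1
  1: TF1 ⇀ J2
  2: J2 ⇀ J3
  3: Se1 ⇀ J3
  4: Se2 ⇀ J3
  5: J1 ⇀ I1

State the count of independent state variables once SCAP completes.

1  (I1 all integral)

#3 stroke at J3  (Se1 fixes effort; stroke away)
#4 stroke at J3  (Se2: effort source, stroke at far end)
#2 stroke at J2  (only one flow-in slot at J3)
#1 stroke at TF1  (J2 effort already set via bond 2)
#0 stroke at J1  (through TF1, causality passes straight; one stroke at TF1)
#5 stroke at I1  (common-e at J1 fixed by 0)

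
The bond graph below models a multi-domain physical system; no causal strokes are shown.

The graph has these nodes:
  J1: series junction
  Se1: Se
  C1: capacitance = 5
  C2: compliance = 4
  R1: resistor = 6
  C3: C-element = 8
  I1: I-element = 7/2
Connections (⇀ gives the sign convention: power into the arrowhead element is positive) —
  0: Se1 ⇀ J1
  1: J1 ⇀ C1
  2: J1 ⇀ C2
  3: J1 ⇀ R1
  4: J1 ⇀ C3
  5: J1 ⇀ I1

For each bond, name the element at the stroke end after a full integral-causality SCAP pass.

bond 0 stroke→J1
bond 1 stroke→J1
bond 2 stroke→J1
bond 3 stroke→J1
bond 4 stroke→J1
bond 5 stroke→I1

b0 →J1  (Se1 fixes effort; stroke away)
b1 →J1  (C1: C, integral causality)
b2 →J1  (C2 outputs effort q/C2)
b4 →J1  (C3: C, integral causality)
b5 →I1  (I1 integral (f out))
b3 →J1  (common-f at J1 fixed by 5)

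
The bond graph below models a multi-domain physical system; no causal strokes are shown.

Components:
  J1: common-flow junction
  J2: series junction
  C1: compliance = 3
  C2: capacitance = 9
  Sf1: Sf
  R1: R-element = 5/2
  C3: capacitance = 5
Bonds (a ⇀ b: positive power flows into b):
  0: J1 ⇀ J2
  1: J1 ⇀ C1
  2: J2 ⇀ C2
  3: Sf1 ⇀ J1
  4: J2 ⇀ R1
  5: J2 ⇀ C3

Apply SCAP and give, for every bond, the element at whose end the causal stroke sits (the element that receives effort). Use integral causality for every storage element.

bond 3 stroke→Sf1  (Sf1 (Sf) sets flow on bond)
bond 0 stroke→J1  (J1 flow already set via bond 3)
bond 1 stroke→J1  (common-f at J1 fixed by 3)
bond 2 stroke→J2  (common-f at J2 fixed by 0)
bond 4 stroke→J2  (1-jn J2 has f-setter on 0)
bond 5 stroke→J2  (J2: bond 0 brought flow, rest push out)

β0 |J1
β1 |J1
β2 |J2
β3 |Sf1
β4 |J2
β5 |J2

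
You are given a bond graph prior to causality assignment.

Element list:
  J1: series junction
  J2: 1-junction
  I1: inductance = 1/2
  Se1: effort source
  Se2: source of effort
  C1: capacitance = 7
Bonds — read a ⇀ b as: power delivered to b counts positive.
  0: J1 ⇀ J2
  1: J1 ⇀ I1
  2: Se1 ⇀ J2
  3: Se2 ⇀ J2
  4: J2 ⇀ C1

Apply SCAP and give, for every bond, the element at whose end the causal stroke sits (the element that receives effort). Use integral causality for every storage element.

bond 2 →J2  (Se1: effort source, stroke at far end)
bond 3 →J2  (Se2 (Se) sets effort on bond)
bond 1 →I1  (prefer integral on I1)
bond 0 →J1  (1-jn J1 has f-setter on 1)
bond 4 →J2  (common-f at J2 fixed by 0)

b0 stroke at J1
b1 stroke at I1
b2 stroke at J2
b3 stroke at J2
b4 stroke at J2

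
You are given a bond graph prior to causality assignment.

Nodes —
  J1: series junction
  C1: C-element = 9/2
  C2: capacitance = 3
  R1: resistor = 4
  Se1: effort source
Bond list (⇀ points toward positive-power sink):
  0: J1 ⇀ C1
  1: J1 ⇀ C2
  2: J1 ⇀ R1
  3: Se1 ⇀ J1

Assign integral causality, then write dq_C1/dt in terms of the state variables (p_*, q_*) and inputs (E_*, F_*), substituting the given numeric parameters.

β3 →J1  (Se1: effort source, stroke at far end)
β0 →J1  (C1 outputs effort q/C1)
β1 →J1  (C2: C, integral causality)
β2 →R1  (closing 1-jn rule on J1)

dq_C1/dt = E_Se1/4 - q_C1/18 - q_C2/12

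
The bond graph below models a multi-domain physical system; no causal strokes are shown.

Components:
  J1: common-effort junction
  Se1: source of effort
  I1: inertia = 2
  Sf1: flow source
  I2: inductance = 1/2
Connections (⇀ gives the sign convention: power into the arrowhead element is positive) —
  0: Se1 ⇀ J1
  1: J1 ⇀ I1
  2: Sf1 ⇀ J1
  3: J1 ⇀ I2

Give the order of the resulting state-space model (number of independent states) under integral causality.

bond 0 →J1  (source Se1 imposes e)
bond 2 →Sf1  (Sf1: flow source, stroke at near end)
bond 1 →I1  (0-jn J1 has e-setter on 0)
bond 3 →I2  (0-jn J1 has e-setter on 0)

2  (I1, I2 all integral)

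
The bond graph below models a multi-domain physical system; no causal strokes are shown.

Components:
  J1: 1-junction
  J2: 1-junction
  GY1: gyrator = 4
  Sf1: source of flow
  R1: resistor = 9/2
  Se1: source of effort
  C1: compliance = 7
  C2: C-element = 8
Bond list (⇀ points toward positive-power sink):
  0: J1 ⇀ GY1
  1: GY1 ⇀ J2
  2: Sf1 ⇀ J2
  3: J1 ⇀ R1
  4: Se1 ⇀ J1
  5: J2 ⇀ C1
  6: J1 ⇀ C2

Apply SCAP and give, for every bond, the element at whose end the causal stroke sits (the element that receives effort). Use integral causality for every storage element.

bond 0 →J1
bond 1 →J2
bond 2 →Sf1
bond 3 →R1
bond 4 →J1
bond 5 →J2
bond 6 →J1

#2 stroke→Sf1  (Sf1: flow source, stroke at near end)
#4 stroke→J1  (Se1 fixes effort; stroke away)
#1 stroke→J2  (J2: bond 2 brought flow, rest push out)
#5 stroke→J2  (1-jn J2 has f-setter on 2)
#0 stroke→J1  (through GY1, causality inverts; strokes same side of GY1)
#6 stroke→J1  (C2: C, integral causality)
#3 stroke→R1  (J1 needs exactly one f-in)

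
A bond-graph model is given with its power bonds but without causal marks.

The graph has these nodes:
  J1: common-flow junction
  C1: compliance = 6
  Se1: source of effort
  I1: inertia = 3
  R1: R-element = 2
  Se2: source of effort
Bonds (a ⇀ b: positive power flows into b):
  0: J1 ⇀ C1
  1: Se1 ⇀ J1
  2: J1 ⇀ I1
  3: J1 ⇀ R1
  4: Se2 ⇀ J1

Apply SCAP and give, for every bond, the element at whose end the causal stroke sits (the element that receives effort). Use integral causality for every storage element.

b1 stroke→J1  (Se1 (Se) sets effort on bond)
b4 stroke→J1  (Se2 (Se) sets effort on bond)
b0 stroke→J1  (C1 integral (e out))
b2 stroke→I1  (I1 integral (f out))
b3 stroke→J1  (common-f at J1 fixed by 2)

#0 |J1
#1 |J1
#2 |I1
#3 |J1
#4 |J1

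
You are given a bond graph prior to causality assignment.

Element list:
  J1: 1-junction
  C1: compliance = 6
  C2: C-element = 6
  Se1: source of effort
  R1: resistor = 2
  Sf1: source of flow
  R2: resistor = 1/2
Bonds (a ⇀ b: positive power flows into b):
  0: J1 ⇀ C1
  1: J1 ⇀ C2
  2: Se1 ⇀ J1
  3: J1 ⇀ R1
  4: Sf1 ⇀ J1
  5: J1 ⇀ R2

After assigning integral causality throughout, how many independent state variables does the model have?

2  (C1, C2 all integral)

#2 stroke→J1  (Se1: effort source, stroke at far end)
#4 stroke→Sf1  (Sf1 (Sf) sets flow on bond)
#0 stroke→J1  (J1: bond 4 brought flow, rest push out)
#1 stroke→J1  (common-f at J1 fixed by 4)
#3 stroke→J1  (1-jn J1 has f-setter on 4)
#5 stroke→J1  (common-f at J1 fixed by 4)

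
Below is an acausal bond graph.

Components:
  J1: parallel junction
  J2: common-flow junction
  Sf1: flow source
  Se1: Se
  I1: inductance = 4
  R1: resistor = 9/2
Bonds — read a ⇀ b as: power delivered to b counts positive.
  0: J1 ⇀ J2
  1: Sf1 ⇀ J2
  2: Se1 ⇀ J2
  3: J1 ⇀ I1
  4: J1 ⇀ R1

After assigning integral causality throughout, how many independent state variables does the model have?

β1 →Sf1  (source Sf1 imposes f)
β2 →J2  (Se1 (Se) sets effort on bond)
β0 →J2  (J2 flow already set via bond 1)
β3 →I1  (I1 outputs flow p/I1)
β4 →J1  (only one effort-in slot at J1)

1  (I1 all integral)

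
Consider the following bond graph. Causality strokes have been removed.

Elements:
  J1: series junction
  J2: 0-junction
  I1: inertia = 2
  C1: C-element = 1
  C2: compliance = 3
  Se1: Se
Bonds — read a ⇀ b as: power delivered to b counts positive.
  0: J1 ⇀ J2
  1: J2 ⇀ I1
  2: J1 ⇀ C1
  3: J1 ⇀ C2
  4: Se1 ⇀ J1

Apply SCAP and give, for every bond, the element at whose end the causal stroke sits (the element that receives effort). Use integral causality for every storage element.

#0 →J2
#1 →I1
#2 →J1
#3 →J1
#4 →J1

b4 |J1  (source Se1 imposes e)
b1 |I1  (I1 outputs flow p/I1)
b0 |J2  (closing 0-jn rule on J2)
b2 |J1  (J1 flow already set via bond 0)
b3 |J1  (1-jn J1 has f-setter on 0)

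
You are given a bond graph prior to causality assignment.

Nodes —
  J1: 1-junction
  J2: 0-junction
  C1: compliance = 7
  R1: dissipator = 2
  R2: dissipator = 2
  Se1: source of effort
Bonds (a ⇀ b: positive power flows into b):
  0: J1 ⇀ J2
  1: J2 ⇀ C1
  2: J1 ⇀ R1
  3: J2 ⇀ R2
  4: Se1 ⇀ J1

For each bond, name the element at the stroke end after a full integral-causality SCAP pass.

b0 stroke→J1
b1 stroke→J2
b2 stroke→R1
b3 stroke→R2
b4 stroke→J1

β4 →J1  (Se1: effort source, stroke at far end)
β1 →J2  (C1 integral (e out))
β0 →J1  (common-e at J2 fixed by 1)
β3 →R2  (0-jn J2 has e-setter on 1)
β2 →R1  (closing 1-jn rule on J1)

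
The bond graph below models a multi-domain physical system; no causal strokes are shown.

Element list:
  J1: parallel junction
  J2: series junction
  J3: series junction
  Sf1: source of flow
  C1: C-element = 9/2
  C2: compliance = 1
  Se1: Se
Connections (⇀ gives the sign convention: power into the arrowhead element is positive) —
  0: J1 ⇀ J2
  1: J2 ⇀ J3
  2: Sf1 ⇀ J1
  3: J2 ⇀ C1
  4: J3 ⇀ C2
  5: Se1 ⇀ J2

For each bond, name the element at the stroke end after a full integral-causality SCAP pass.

bond 2 |Sf1  (Sf1 fixes flow; stroke at Sf1)
bond 5 |J2  (Se1: effort source, stroke at far end)
bond 0 |J1  (only one effort-in slot at J1)
bond 1 |J2  (J2 flow already set via bond 0)
bond 3 |J2  (1-jn J2 has f-setter on 0)
bond 4 |J3  (1-jn J3 has f-setter on 1)

#0 stroke→J1
#1 stroke→J2
#2 stroke→Sf1
#3 stroke→J2
#4 stroke→J3
#5 stroke→J2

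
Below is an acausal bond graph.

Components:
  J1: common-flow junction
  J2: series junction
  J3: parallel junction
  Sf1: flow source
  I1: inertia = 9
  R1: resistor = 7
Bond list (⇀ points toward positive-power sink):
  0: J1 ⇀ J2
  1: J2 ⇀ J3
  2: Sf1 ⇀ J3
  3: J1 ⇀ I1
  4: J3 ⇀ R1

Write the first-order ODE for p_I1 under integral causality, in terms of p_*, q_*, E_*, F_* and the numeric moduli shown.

#2 →Sf1  (Sf1 (Sf) sets flow on bond)
#3 →I1  (I1 outputs flow p/I1)
#0 →J1  (1-jn J1 has f-setter on 3)
#1 →J2  (1-jn J2 has f-setter on 0)
#4 →J3  (J3 needs exactly one e-in)

dp_I1/dt = -7*F_Sf1 - 7*p_I1/9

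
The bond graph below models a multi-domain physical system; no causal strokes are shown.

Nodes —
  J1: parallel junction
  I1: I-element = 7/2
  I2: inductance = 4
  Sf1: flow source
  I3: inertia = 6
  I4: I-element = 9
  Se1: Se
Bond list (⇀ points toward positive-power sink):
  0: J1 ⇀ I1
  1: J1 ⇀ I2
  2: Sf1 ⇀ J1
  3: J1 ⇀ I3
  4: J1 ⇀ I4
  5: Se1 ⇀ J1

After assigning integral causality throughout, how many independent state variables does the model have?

#2 →Sf1  (Sf1 (Sf) sets flow on bond)
#5 →J1  (Se1 fixes effort; stroke away)
#0 →I1  (common-e at J1 fixed by 5)
#1 →I2  (J1 effort already set via bond 5)
#3 →I3  (common-e at J1 fixed by 5)
#4 →I4  (J1 effort already set via bond 5)

4  (I1, I2, I3, I4 all integral)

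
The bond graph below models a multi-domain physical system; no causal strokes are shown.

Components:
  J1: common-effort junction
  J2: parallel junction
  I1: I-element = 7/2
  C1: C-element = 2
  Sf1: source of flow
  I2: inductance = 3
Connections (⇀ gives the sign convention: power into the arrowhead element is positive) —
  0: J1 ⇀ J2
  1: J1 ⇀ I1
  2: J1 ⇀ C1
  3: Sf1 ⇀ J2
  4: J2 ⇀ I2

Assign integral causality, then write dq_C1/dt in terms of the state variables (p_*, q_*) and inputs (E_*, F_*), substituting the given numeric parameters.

dq_C1/dt = F_Sf1 - 2*p_I1/7 - p_I2/3

#3 stroke→Sf1  (Sf1 fixes flow; stroke at Sf1)
#1 stroke→I1  (prefer integral on I1)
#2 stroke→J1  (prefer integral on C1)
#0 stroke→J2  (J1: bond 2 brought effort, rest push out)
#4 stroke→I2  (common-e at J2 fixed by 0)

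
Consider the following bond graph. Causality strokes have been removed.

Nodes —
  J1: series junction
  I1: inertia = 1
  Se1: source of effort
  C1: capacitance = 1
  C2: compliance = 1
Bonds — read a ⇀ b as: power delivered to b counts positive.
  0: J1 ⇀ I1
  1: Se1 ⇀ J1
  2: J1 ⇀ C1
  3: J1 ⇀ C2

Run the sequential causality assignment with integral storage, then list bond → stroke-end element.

β0 stroke at I1
β1 stroke at J1
β2 stroke at J1
β3 stroke at J1

b1 →J1  (Se1: effort source, stroke at far end)
b0 →I1  (I1: I, integral causality)
b2 →J1  (1-jn J1 has f-setter on 0)
b3 →J1  (J1 flow already set via bond 0)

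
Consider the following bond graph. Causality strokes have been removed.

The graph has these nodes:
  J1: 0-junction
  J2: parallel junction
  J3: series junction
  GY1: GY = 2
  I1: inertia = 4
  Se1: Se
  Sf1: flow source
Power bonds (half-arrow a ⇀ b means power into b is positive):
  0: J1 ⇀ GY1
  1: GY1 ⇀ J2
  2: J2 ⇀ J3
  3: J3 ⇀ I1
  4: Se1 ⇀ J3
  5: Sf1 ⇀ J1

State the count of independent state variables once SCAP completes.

1  (I1 all integral)

β4 stroke→J3  (source Se1 imposes e)
β5 stroke→Sf1  (Sf1 (Sf) sets flow on bond)
β0 stroke→J1  (only one effort-in slot at J1)
β1 stroke→J2  (through GY1, causality inverts; strokes same side of GY1)
β2 stroke→J3  (J2: bond 1 brought effort, rest push out)
β3 stroke→I1  (J3 needs exactly one f-in)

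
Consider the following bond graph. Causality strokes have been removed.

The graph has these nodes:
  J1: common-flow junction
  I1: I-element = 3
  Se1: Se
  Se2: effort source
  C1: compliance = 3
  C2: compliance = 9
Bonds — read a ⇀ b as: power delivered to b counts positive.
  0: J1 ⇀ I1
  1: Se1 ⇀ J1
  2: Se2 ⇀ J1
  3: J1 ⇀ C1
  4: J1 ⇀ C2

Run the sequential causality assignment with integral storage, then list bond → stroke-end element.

b1 →J1  (Se1: effort source, stroke at far end)
b2 →J1  (Se2: effort source, stroke at far end)
b0 →I1  (I1 integral (f out))
b3 →J1  (J1 flow already set via bond 0)
b4 →J1  (J1: bond 0 brought flow, rest push out)

#0 →I1
#1 →J1
#2 →J1
#3 →J1
#4 →J1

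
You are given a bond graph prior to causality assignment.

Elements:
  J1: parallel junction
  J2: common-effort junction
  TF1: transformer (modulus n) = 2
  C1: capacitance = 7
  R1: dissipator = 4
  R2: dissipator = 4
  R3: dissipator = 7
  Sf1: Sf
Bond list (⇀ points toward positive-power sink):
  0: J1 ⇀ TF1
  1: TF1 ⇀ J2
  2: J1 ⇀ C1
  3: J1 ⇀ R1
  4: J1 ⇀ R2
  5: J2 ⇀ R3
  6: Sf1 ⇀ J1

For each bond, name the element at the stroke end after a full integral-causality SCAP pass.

β6 stroke at Sf1  (Sf1: flow source, stroke at near end)
β2 stroke at J1  (C1: C, integral causality)
β0 stroke at TF1  (J1: bond 2 brought effort, rest push out)
β3 stroke at R1  (J1 effort already set via bond 2)
β4 stroke at R2  (common-e at J1 fixed by 2)
β1 stroke at J2  (TF1 one-in-one-out from 0)
β5 stroke at R3  (J2: bond 1 brought effort, rest push out)

b0 stroke→TF1
b1 stroke→J2
b2 stroke→J1
b3 stroke→R1
b4 stroke→R2
b5 stroke→R3
b6 stroke→Sf1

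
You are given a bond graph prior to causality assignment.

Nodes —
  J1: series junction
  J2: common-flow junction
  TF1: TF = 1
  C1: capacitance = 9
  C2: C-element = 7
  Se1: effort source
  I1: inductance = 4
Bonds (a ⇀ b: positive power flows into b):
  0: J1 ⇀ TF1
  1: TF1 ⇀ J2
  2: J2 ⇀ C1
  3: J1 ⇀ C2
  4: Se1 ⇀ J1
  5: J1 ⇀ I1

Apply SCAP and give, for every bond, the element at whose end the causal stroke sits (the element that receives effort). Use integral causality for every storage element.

b0 stroke→J1
b1 stroke→TF1
b2 stroke→J2
b3 stroke→J1
b4 stroke→J1
b5 stroke→I1

b4 stroke at J1  (source Se1 imposes e)
b2 stroke at J2  (C1: C, integral causality)
b1 stroke at TF1  (only one flow-in slot at J2)
b0 stroke at J1  (TF1 one-in-one-out from 1)
b3 stroke at J1  (prefer integral on C2)
b5 stroke at I1  (J1: last free bond brings flow in)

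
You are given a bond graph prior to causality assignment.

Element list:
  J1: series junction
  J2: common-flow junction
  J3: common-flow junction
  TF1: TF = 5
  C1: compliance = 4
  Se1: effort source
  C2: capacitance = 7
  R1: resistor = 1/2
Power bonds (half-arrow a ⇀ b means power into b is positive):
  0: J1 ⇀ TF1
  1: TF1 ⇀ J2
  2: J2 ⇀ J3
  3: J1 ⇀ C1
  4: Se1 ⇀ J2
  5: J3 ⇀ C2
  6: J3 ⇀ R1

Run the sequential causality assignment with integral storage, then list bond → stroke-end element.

bond 0 →TF1
bond 1 →J2
bond 2 →J3
bond 3 →J1
bond 4 →J2
bond 5 →J3
bond 6 →R1

bond 4 stroke→J2  (Se1 (Se) sets effort on bond)
bond 3 stroke→J1  (C1 outputs effort q/C1)
bond 0 stroke→TF1  (J1: last free bond brings flow in)
bond 1 stroke→J2  (TF1: transformer flips bond 0)
bond 2 stroke→J3  (closing 1-jn rule on J2)
bond 5 stroke→J3  (C2 integral (e out))
bond 6 stroke→R1  (J3: last free bond brings flow in)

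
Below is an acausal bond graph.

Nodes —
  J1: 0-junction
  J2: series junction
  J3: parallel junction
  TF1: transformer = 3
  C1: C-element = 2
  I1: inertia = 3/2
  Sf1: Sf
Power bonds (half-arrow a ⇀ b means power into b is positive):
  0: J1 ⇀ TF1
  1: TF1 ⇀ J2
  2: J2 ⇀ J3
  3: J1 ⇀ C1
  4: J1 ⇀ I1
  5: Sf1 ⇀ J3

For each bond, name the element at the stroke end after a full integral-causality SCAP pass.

bond 5 |Sf1  (source Sf1 imposes f)
bond 2 |J3  (J3: last free bond brings effort in)
bond 1 |J2  (1-jn J2 has f-setter on 2)
bond 0 |TF1  (through TF1, causality passes straight; one stroke at TF1)
bond 3 |J1  (C1: C, integral causality)
bond 4 |I1  (0-jn J1 has e-setter on 3)

bond 0 stroke at TF1
bond 1 stroke at J2
bond 2 stroke at J3
bond 3 stroke at J1
bond 4 stroke at I1
bond 5 stroke at Sf1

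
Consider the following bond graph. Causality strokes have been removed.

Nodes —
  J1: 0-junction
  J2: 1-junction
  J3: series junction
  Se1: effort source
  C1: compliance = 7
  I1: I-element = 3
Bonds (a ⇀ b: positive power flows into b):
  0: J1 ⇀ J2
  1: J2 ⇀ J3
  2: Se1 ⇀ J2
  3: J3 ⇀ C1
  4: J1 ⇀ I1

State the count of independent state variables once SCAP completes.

2  (C1, I1 all integral)

b2 |J2  (Se1: effort source, stroke at far end)
b3 |J3  (C1: C, integral causality)
b1 |J2  (J3: last free bond brings flow in)
b0 |J1  (only one flow-in slot at J2)
b4 |I1  (0-jn J1 has e-setter on 0)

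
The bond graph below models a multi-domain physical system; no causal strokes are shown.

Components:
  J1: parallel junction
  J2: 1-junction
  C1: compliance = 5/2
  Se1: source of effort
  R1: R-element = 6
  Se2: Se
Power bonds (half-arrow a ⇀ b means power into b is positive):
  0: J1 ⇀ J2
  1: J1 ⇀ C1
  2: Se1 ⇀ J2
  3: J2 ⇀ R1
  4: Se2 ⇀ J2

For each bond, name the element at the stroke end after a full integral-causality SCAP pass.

#2 stroke→J2  (Se1 (Se) sets effort on bond)
#4 stroke→J2  (Se2 fixes effort; stroke away)
#1 stroke→J1  (C1 integral (e out))
#0 stroke→J2  (0-jn J1 has e-setter on 1)
#3 stroke→R1  (only one flow-in slot at J2)

b0 |J2
b1 |J1
b2 |J2
b3 |R1
b4 |J2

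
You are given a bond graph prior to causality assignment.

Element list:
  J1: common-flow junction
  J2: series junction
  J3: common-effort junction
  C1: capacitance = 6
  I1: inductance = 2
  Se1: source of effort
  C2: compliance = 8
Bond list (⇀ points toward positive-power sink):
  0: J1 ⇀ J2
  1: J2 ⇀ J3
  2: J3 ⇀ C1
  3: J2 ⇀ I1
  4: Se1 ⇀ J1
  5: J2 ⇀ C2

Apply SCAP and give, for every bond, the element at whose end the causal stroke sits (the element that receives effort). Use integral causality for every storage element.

b4 stroke at J1  (Se1 (Se) sets effort on bond)
b0 stroke at J2  (J1: last free bond brings flow in)
b2 stroke at J3  (C1 outputs effort q/C1)
b1 stroke at J2  (J3 effort already set via bond 2)
b3 stroke at I1  (I1 outputs flow p/I1)
b5 stroke at J2  (1-jn J2 has f-setter on 3)

b0 →J2
b1 →J2
b2 →J3
b3 →I1
b4 →J1
b5 →J2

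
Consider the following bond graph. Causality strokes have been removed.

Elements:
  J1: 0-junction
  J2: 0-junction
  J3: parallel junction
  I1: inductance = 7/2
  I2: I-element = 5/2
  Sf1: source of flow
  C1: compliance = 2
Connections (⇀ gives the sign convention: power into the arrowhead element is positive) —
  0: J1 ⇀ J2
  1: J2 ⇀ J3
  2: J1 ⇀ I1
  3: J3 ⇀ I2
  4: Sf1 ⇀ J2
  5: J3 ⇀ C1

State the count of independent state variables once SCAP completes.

3  (C1, I1, I2 all integral)

bond 4 →Sf1  (Sf1: flow source, stroke at near end)
bond 2 →I1  (I1 outputs flow p/I1)
bond 0 →J1  (closing 0-jn rule on J1)
bond 1 →J2  (closing 0-jn rule on J2)
bond 3 →I2  (I2: I, integral causality)
bond 5 →J3  (J3: last free bond brings effort in)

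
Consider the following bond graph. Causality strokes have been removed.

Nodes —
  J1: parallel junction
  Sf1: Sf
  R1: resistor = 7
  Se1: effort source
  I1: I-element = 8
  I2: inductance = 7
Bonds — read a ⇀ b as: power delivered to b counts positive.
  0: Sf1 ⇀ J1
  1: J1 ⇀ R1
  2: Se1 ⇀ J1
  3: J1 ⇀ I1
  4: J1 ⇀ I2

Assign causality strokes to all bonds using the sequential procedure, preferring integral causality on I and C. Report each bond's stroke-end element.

β0 stroke at Sf1
β1 stroke at R1
β2 stroke at J1
β3 stroke at I1
β4 stroke at I2

#0 |Sf1  (Sf1 fixes flow; stroke at Sf1)
#2 |J1  (Se1 (Se) sets effort on bond)
#1 |R1  (J1 effort already set via bond 2)
#3 |I1  (common-e at J1 fixed by 2)
#4 |I2  (J1 effort already set via bond 2)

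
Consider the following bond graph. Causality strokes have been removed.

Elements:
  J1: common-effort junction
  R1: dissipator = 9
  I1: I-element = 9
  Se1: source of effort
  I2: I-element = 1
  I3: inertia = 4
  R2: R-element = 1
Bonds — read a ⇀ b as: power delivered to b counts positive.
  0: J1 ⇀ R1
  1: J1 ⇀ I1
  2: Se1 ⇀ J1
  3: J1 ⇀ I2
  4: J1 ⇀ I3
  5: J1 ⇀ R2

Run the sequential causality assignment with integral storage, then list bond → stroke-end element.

β2 |J1  (Se1 fixes effort; stroke away)
β0 |R1  (J1: bond 2 brought effort, rest push out)
β1 |I1  (0-jn J1 has e-setter on 2)
β3 |I2  (0-jn J1 has e-setter on 2)
β4 |I3  (common-e at J1 fixed by 2)
β5 |R2  (0-jn J1 has e-setter on 2)

#0 →R1
#1 →I1
#2 →J1
#3 →I2
#4 →I3
#5 →R2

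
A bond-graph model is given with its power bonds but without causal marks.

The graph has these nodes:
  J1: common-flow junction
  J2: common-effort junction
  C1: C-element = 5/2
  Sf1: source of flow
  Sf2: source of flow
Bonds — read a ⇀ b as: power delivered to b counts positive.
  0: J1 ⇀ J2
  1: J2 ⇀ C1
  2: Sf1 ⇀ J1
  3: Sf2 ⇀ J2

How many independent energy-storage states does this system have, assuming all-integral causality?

bond 2 →Sf1  (source Sf1 imposes f)
bond 3 →Sf2  (source Sf2 imposes f)
bond 0 →J1  (J1: bond 2 brought flow, rest push out)
bond 1 →J2  (closing 0-jn rule on J2)

1  (C1 all integral)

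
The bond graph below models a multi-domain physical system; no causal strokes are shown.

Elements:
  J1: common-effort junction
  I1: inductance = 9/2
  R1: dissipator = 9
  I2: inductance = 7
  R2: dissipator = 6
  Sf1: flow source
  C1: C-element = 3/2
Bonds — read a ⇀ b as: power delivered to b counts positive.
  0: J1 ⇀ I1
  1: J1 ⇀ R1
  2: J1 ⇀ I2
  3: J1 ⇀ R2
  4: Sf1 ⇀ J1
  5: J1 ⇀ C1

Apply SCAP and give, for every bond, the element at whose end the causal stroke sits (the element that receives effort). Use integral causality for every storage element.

β0 stroke→I1
β1 stroke→R1
β2 stroke→I2
β3 stroke→R2
β4 stroke→Sf1
β5 stroke→J1

β4 stroke at Sf1  (Sf1 (Sf) sets flow on bond)
β0 stroke at I1  (I1 outputs flow p/I1)
β2 stroke at I2  (I2 integral (f out))
β5 stroke at J1  (C1 integral (e out))
β1 stroke at R1  (J1 effort already set via bond 5)
β3 stroke at R2  (0-jn J1 has e-setter on 5)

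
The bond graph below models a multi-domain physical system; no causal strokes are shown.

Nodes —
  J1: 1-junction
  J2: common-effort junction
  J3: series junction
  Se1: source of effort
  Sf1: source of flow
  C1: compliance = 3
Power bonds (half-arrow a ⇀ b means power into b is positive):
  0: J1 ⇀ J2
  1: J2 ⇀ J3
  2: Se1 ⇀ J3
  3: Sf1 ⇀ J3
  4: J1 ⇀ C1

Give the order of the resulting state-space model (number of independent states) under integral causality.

b2 |J3  (Se1 fixes effort; stroke away)
b3 |Sf1  (Sf1 (Sf) sets flow on bond)
b1 |J3  (J3: bond 3 brought flow, rest push out)
b0 |J2  (only one effort-in slot at J2)
b4 |J1  (J1: bond 0 brought flow, rest push out)

1  (C1 all integral)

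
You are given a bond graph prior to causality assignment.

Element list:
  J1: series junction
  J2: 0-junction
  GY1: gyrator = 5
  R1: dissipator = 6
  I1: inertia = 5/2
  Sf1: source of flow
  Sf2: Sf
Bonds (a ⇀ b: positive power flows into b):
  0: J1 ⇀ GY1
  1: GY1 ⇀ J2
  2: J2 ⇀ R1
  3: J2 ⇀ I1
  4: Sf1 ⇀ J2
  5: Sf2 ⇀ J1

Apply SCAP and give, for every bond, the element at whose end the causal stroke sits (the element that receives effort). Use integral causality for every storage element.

#0 stroke at J1
#1 stroke at J2
#2 stroke at R1
#3 stroke at I1
#4 stroke at Sf1
#5 stroke at Sf2

β4 |Sf1  (Sf1 fixes flow; stroke at Sf1)
β5 |Sf2  (Sf2 (Sf) sets flow on bond)
β0 |J1  (common-f at J1 fixed by 5)
β1 |J2  (GY1 both-in/both-out from 0)
β2 |R1  (common-e at J2 fixed by 1)
β3 |I1  (common-e at J2 fixed by 1)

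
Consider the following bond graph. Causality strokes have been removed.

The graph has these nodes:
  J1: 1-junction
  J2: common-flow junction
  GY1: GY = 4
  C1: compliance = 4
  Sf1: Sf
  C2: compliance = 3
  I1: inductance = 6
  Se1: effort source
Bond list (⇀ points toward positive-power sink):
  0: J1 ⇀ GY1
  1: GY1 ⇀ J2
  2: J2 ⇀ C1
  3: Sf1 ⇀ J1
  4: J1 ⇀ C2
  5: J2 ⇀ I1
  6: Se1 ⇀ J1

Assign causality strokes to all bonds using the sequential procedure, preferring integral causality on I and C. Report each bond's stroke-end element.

bond 3 |Sf1  (Sf1 (Sf) sets flow on bond)
bond 6 |J1  (source Se1 imposes e)
bond 0 |J1  (J1: bond 3 brought flow, rest push out)
bond 4 |J1  (J1 flow already set via bond 3)
bond 1 |J2  (GY1 both-in/both-out from 0)
bond 2 |J2  (C1: C, integral causality)
bond 5 |I1  (only one flow-in slot at J2)

bond 0 →J1
bond 1 →J2
bond 2 →J2
bond 3 →Sf1
bond 4 →J1
bond 5 →I1
bond 6 →J1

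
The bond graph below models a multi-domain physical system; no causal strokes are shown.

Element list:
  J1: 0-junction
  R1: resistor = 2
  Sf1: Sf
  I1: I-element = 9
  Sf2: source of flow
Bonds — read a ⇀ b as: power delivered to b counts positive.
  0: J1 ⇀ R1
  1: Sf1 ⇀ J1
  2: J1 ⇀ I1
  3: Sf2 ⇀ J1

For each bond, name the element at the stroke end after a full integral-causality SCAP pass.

b0 →J1
b1 →Sf1
b2 →I1
b3 →Sf2

β1 →Sf1  (Sf1: flow source, stroke at near end)
β3 →Sf2  (Sf2: flow source, stroke at near end)
β2 →I1  (prefer integral on I1)
β0 →J1  (closing 0-jn rule on J1)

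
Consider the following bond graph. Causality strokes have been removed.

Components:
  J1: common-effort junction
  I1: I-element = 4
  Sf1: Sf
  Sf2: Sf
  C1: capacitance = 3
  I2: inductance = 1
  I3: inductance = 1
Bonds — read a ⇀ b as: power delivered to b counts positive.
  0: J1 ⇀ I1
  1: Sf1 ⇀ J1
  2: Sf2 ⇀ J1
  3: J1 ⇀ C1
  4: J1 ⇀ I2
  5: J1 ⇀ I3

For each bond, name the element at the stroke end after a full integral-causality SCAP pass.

b1 stroke at Sf1  (Sf1: flow source, stroke at near end)
b2 stroke at Sf2  (source Sf2 imposes f)
b0 stroke at I1  (I1 outputs flow p/I1)
b3 stroke at J1  (C1 outputs effort q/C1)
b4 stroke at I2  (J1 effort already set via bond 3)
b5 stroke at I3  (0-jn J1 has e-setter on 3)

b0 →I1
b1 →Sf1
b2 →Sf2
b3 →J1
b4 →I2
b5 →I3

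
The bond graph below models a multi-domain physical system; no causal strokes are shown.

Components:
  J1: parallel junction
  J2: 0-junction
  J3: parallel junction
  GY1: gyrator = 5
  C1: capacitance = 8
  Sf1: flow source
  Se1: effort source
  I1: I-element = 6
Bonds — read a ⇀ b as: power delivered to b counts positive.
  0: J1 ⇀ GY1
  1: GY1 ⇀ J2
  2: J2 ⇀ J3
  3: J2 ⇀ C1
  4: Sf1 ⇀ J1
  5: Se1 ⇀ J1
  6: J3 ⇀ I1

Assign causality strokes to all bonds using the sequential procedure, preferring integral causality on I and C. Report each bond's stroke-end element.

#0 stroke→GY1
#1 stroke→GY1
#2 stroke→J3
#3 stroke→J2
#4 stroke→Sf1
#5 stroke→J1
#6 stroke→I1

bond 4 →Sf1  (source Sf1 imposes f)
bond 5 →J1  (Se1 fixes effort; stroke away)
bond 0 →GY1  (J1: bond 5 brought effort, rest push out)
bond 1 →GY1  (GY1 both-in/both-out from 0)
bond 3 →J2  (prefer integral on C1)
bond 2 →J3  (0-jn J2 has e-setter on 3)
bond 6 →I1  (J3 effort already set via bond 2)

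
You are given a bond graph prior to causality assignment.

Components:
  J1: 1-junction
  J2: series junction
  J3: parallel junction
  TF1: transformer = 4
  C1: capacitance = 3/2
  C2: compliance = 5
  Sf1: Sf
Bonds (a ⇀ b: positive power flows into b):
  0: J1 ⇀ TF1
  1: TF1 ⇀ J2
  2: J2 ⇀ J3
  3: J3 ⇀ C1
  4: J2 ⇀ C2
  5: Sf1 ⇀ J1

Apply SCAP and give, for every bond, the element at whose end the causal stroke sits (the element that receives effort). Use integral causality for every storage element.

β0 →J1
β1 →TF1
β2 →J2
β3 →J3
β4 →J2
β5 →Sf1

#5 →Sf1  (source Sf1 imposes f)
#0 →J1  (common-f at J1 fixed by 5)
#1 →TF1  (TF TF1: opposite of bond 0)
#2 →J2  (J2: bond 1 brought flow, rest push out)
#4 →J2  (J2: bond 1 brought flow, rest push out)
#3 →J3  (J3: last free bond brings effort in)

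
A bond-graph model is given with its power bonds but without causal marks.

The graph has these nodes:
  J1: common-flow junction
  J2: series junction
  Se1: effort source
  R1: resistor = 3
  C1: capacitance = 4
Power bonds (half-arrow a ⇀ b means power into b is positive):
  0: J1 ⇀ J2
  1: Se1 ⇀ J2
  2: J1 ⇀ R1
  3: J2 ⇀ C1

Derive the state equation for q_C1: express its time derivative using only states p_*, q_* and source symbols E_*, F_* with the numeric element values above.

β1 stroke→J2  (Se1 fixes effort; stroke away)
β3 stroke→J2  (C1: C, integral causality)
β0 stroke→J1  (J2 needs exactly one f-in)
β2 stroke→R1  (J1: last free bond brings flow in)

dq_C1/dt = E_Se1/3 - q_C1/12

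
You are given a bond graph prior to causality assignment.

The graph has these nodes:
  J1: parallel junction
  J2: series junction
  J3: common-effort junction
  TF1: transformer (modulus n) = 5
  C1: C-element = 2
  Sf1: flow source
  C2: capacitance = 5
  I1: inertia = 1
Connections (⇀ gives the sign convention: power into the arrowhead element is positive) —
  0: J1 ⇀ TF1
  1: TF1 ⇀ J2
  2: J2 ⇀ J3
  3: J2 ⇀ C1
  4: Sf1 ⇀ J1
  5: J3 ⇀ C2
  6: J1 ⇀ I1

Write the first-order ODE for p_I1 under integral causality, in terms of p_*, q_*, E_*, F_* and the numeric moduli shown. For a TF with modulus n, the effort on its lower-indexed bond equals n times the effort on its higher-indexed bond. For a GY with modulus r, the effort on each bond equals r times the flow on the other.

β4 |Sf1  (source Sf1 imposes f)
β3 |J2  (prefer integral on C1)
β5 |J3  (C2 integral (e out))
β2 |J2  (J3: bond 5 brought effort, rest push out)
β1 |TF1  (only one flow-in slot at J2)
β0 |J1  (TF TF1: opposite of bond 1)
β6 |I1  (common-e at J1 fixed by 0)

dp_I1/dt = 5*q_C1/2 + q_C2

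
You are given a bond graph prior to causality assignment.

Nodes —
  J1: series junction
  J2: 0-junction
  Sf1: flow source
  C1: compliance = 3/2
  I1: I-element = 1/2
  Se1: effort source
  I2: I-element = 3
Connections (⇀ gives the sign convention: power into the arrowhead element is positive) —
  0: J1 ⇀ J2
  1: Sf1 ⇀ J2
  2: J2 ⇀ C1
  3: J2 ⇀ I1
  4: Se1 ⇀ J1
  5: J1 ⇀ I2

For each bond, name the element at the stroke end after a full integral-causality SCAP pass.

b0 →J1
b1 →Sf1
b2 →J2
b3 →I1
b4 →J1
b5 →I2

#1 stroke at Sf1  (Sf1 (Sf) sets flow on bond)
#4 stroke at J1  (source Se1 imposes e)
#2 stroke at J2  (prefer integral on C1)
#0 stroke at J1  (common-e at J2 fixed by 2)
#3 stroke at I1  (J2 effort already set via bond 2)
#5 stroke at I2  (J1 needs exactly one f-in)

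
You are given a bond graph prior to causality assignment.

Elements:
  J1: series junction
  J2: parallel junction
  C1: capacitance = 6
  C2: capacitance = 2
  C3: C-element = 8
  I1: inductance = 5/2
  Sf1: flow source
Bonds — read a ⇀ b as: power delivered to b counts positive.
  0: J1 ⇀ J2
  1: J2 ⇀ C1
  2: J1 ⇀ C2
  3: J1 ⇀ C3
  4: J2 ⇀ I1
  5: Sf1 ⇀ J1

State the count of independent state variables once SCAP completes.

4  (C1, C2, C3, I1 all integral)

#5 |Sf1  (Sf1 (Sf) sets flow on bond)
#0 |J1  (common-f at J1 fixed by 5)
#2 |J1  (J1: bond 5 brought flow, rest push out)
#3 |J1  (J1: bond 5 brought flow, rest push out)
#1 |J2  (C1: C, integral causality)
#4 |I1  (common-e at J2 fixed by 1)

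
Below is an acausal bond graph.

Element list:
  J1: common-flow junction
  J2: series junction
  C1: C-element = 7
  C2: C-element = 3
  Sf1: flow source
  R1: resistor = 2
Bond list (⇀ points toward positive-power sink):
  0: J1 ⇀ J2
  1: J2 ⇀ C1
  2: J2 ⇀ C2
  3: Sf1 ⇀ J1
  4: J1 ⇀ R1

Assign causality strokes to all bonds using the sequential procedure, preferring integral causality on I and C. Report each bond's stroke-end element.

#3 stroke at Sf1  (Sf1: flow source, stroke at near end)
#0 stroke at J1  (common-f at J1 fixed by 3)
#4 stroke at J1  (J1: bond 3 brought flow, rest push out)
#1 stroke at J2  (J2: bond 0 brought flow, rest push out)
#2 stroke at J2  (J2 flow already set via bond 0)

b0 stroke at J1
b1 stroke at J2
b2 stroke at J2
b3 stroke at Sf1
b4 stroke at J1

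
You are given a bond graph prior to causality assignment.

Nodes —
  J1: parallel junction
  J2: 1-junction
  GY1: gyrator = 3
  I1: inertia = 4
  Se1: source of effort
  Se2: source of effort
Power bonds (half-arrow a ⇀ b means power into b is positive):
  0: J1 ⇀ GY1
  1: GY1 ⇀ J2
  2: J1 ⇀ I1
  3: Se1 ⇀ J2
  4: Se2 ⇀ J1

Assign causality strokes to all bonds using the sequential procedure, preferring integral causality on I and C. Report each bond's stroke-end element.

bond 3 →J2  (Se1 (Se) sets effort on bond)
bond 4 →J1  (Se2: effort source, stroke at far end)
bond 0 →GY1  (J1 effort already set via bond 4)
bond 2 →I1  (common-e at J1 fixed by 4)
bond 1 →GY1  (closing 1-jn rule on J2)

#0 stroke→GY1
#1 stroke→GY1
#2 stroke→I1
#3 stroke→J2
#4 stroke→J1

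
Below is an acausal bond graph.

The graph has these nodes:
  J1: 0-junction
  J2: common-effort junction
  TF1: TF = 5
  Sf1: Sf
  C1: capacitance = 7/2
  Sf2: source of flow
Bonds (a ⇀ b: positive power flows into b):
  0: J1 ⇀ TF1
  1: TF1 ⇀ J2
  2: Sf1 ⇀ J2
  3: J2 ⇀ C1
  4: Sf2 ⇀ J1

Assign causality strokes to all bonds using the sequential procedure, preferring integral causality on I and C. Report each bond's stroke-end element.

bond 0 |J1
bond 1 |TF1
bond 2 |Sf1
bond 3 |J2
bond 4 |Sf2

#2 stroke→Sf1  (Sf1: flow source, stroke at near end)
#4 stroke→Sf2  (Sf2 fixes flow; stroke at Sf2)
#0 stroke→J1  (only one effort-in slot at J1)
#1 stroke→TF1  (TF1 one-in-one-out from 0)
#3 stroke→J2  (J2: last free bond brings effort in)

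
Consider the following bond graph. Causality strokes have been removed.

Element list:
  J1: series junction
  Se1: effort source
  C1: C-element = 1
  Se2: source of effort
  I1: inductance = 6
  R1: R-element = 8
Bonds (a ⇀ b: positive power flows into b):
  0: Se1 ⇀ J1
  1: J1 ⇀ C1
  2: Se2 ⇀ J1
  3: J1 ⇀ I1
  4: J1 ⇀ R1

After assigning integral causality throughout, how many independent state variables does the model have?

2  (C1, I1 all integral)

bond 0 stroke→J1  (source Se1 imposes e)
bond 2 stroke→J1  (Se2: effort source, stroke at far end)
bond 1 stroke→J1  (C1: C, integral causality)
bond 3 stroke→I1  (prefer integral on I1)
bond 4 stroke→J1  (J1: bond 3 brought flow, rest push out)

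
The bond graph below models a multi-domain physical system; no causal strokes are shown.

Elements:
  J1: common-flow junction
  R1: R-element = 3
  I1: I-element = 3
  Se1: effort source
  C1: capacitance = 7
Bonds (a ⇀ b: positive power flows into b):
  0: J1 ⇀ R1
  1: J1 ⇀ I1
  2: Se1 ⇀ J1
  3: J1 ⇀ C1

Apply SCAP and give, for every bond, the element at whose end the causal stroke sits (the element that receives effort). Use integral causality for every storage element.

β0 |J1
β1 |I1
β2 |J1
β3 |J1

#2 →J1  (Se1: effort source, stroke at far end)
#1 →I1  (I1: I, integral causality)
#0 →J1  (1-jn J1 has f-setter on 1)
#3 →J1  (J1 flow already set via bond 1)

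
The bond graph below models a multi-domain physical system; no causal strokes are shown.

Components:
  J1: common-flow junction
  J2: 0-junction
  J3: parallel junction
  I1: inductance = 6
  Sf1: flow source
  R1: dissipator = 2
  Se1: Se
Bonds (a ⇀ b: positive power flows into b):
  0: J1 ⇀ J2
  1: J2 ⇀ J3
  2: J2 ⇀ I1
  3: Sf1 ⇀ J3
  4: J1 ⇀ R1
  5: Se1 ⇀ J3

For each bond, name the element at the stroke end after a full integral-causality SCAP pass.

bond 0 stroke→J1
bond 1 stroke→J2
bond 2 stroke→I1
bond 3 stroke→Sf1
bond 4 stroke→R1
bond 5 stroke→J3

#3 →Sf1  (Sf1 fixes flow; stroke at Sf1)
#5 →J3  (Se1: effort source, stroke at far end)
#1 →J2  (J3: bond 5 brought effort, rest push out)
#0 →J1  (common-e at J2 fixed by 1)
#2 →I1  (J2: bond 1 brought effort, rest push out)
#4 →R1  (J1: last free bond brings flow in)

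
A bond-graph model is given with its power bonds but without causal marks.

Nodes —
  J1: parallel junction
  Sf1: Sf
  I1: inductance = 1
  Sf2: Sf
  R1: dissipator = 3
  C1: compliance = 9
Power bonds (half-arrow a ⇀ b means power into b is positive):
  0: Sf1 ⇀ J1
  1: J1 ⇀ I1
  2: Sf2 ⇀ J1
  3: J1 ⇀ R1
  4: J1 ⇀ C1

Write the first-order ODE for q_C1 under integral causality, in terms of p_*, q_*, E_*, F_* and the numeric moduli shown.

β0 |Sf1  (source Sf1 imposes f)
β2 |Sf2  (Sf2 fixes flow; stroke at Sf2)
β1 |I1  (prefer integral on I1)
β4 |J1  (C1: C, integral causality)
β3 |R1  (0-jn J1 has e-setter on 4)

dq_C1/dt = F_Sf1 + F_Sf2 - p_I1 - q_C1/27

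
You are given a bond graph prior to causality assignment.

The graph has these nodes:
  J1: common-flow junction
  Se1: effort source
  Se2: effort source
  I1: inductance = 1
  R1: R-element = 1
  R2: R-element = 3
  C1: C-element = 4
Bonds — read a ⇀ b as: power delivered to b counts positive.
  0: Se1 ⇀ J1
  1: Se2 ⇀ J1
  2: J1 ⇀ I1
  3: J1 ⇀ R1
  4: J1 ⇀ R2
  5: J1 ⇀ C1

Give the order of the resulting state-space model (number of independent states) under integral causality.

bond 0 stroke→J1  (Se1: effort source, stroke at far end)
bond 1 stroke→J1  (Se2 (Se) sets effort on bond)
bond 2 stroke→I1  (I1 integral (f out))
bond 3 stroke→J1  (J1: bond 2 brought flow, rest push out)
bond 4 stroke→J1  (J1 flow already set via bond 2)
bond 5 stroke→J1  (1-jn J1 has f-setter on 2)

2  (C1, I1 all integral)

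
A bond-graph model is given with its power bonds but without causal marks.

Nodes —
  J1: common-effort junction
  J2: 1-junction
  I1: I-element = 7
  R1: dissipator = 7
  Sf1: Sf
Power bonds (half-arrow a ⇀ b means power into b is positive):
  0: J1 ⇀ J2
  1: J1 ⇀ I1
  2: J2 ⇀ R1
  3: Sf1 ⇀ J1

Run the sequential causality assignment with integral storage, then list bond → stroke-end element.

β3 stroke→Sf1  (Sf1 fixes flow; stroke at Sf1)
β1 stroke→I1  (prefer integral on I1)
β0 stroke→J1  (only one effort-in slot at J1)
β2 stroke→J2  (J2: bond 0 brought flow, rest push out)

bond 0 stroke at J1
bond 1 stroke at I1
bond 2 stroke at J2
bond 3 stroke at Sf1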